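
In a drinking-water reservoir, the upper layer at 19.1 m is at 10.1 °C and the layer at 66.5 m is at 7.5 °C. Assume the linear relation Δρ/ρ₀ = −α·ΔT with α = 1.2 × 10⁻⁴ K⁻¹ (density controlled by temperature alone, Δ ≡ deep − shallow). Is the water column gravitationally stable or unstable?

ΔT = 7.5 − 10.1 = -2.6 K, so Δρ/ρ₀ = −αΔT = 3.12 × 10⁻⁴.
Δρ/ρ₀ > 0, so Δρ > 0: deeper water is denser → statically stable.

stable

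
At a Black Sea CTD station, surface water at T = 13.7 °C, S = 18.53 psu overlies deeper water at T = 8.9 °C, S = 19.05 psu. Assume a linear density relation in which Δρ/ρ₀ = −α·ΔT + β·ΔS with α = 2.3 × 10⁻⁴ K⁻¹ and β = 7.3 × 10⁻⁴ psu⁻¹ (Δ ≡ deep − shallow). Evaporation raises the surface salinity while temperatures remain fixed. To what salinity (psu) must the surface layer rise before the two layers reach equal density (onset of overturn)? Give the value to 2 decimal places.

Neutral buoyancy requires −α(T_deep − T_surf) + β(S_deep − S_surf′) = 0.
S_surf′ = S_deep − (α/β)·ΔT = 19.05 − (2.3 × 10⁻⁴/7.3 × 10⁻⁴)·(-4.8) = 20.5623 psu.
Increase required: 20.5623 − 18.53 = 2.0323 psu.

20.56 psu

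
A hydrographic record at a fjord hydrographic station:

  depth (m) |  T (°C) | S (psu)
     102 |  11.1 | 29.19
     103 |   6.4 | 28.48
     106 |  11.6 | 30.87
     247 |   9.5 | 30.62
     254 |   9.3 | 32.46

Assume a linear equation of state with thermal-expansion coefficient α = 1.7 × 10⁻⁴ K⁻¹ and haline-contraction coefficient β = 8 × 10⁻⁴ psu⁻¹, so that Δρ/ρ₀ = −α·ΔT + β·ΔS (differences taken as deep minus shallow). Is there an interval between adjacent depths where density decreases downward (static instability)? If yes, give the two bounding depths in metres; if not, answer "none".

Evaluate Δρ/ρ₀ = −αΔT + βΔS across each adjacent pair:
  102–103 m: −αΔT+βΔS = −(1.7 × 10⁻⁴)(-4.7)+(8 × 10⁻⁴)(-0.71) = 2.3 × 10⁻⁴ → stable
  103–106 m: −αΔT+βΔS = −(1.7 × 10⁻⁴)(+5.2)+(8 × 10⁻⁴)(+2.39) = 1.0 × 10⁻³ → stable
  106–247 m: −αΔT+βΔS = −(1.7 × 10⁻⁴)(-2.1)+(8 × 10⁻⁴)(-0.25) = 1.6 × 10⁻⁴ → stable
  247–254 m: −αΔT+βΔS = −(1.7 × 10⁻⁴)(-0.2)+(8 × 10⁻⁴)(+1.84) = 1.5 × 10⁻³ → stable
Every interval has Δρ > 0: the column is stably stratified throughout.

none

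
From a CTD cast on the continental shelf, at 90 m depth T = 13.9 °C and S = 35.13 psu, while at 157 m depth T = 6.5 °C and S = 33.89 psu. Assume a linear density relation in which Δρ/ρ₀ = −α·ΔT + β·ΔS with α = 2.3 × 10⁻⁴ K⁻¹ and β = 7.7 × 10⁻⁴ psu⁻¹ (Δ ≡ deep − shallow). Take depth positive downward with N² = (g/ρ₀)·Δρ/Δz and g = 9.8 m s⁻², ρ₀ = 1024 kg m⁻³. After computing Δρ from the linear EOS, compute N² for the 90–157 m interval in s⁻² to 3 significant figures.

ΔT = -7.4 K, ΔS = -1.24 psu (deep − shallow).
Δρ/ρ₀ = −αΔT + βΔS = 1.702 × 10⁻³ − 9.548 × 10⁻⁴ = 7.472 × 10⁻⁴, so Δρ ≈ 0.7651 kg m⁻³.
N² = (g/ρ₀)·Δρ/Δz = g·(Δρ/ρ₀)/Δz = 9.8 × 7.472 × 10⁻⁴ / 67 = 1.0929 × 10⁻⁴ s⁻² ≈ 1.09 × 10⁻⁴ s⁻².

1.09 × 10⁻⁴ s⁻²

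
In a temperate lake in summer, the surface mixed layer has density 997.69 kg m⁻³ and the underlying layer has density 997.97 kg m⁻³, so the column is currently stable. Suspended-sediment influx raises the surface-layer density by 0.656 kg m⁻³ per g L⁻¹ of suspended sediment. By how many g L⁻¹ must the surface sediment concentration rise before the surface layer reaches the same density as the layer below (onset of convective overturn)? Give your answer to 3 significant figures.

0.427 g L⁻¹

Density deficit of the surface layer: 997.97 − 997.69 = 0.28 kg m⁻³.
Required change = 0.28 / 0.656 = 0.427 g L⁻¹.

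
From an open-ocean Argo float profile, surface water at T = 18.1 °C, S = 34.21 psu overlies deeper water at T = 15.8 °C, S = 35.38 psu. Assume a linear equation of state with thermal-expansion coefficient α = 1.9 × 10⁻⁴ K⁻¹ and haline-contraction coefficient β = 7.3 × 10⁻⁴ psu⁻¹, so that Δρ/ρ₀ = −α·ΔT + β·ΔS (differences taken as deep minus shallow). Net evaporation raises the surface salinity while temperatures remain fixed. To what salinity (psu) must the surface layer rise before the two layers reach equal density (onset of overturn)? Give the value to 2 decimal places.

Neutral buoyancy requires −α(T_deep − T_surf) + β(S_deep − S_surf′) = 0.
S_surf′ = S_deep − (α/β)·ΔT = 35.38 − (1.9 × 10⁻⁴/7.3 × 10⁻⁴)·(-2.3) = 35.9786 psu.
Increase required: 35.9786 − 34.21 = 1.7686 psu.

35.98 psu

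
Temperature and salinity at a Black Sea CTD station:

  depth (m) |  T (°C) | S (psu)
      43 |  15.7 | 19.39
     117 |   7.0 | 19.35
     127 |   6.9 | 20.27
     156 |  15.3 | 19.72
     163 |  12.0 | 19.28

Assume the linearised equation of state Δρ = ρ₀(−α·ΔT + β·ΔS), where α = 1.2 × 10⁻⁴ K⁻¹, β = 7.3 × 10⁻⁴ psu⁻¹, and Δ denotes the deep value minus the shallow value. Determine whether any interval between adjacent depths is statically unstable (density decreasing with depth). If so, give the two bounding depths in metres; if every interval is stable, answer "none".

127–156 m

Evaluate Δρ/ρ₀ = −αΔT + βΔS across each adjacent pair:
  43–117 m: −αΔT+βΔS = −(1.2 × 10⁻⁴)(-8.7)+(7.3 × 10⁻⁴)(-0.04) = 1.0 × 10⁻³ → stable
  117–127 m: −αΔT+βΔS = −(1.2 × 10⁻⁴)(-0.1)+(7.3 × 10⁻⁴)(+0.92) = 6.8 × 10⁻⁴ → stable
  127–156 m: −αΔT+βΔS = −(1.2 × 10⁻⁴)(+8.4)+(7.3 × 10⁻⁴)(-0.55) = -1.4 × 10⁻³ → UNSTABLE
  156–163 m: −αΔT+βΔS = −(1.2 × 10⁻⁴)(-3.3)+(7.3 × 10⁻⁴)(-0.44) = 7.5 × 10⁻⁵ → stable
The 127–156 m interval has Δρ < 0: lighter water underlies denser water.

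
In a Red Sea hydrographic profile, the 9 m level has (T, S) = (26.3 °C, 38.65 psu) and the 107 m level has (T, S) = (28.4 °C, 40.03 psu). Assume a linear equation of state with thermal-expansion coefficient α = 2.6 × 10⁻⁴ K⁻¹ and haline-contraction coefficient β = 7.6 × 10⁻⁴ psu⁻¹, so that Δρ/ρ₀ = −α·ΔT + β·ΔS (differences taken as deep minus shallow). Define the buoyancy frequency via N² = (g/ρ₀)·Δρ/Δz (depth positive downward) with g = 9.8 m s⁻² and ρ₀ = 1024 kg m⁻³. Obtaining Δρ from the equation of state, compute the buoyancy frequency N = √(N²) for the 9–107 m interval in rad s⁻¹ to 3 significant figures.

7.09 × 10⁻³ rad s⁻¹

ΔT = +2.1 K, ΔS = +1.38 psu (deep − shallow).
Δρ/ρ₀ = −αΔT + βΔS = -5.46 × 10⁻⁴ + 1.0488 × 10⁻³ = 5.028 × 10⁻⁴, so Δρ ≈ 0.5149 kg m⁻³.
N² = (g/ρ₀)·Δρ/Δz = g·(Δρ/ρ₀)/Δz = 9.8 × 5.028 × 10⁻⁴ / 98 = 5.0280 × 10⁻⁵ s⁻².
N = √(5.0280 × 10⁻⁵) = 7.0908 × 10⁻³ rad s⁻¹ ≈ 7.09 × 10⁻³ rad s⁻¹.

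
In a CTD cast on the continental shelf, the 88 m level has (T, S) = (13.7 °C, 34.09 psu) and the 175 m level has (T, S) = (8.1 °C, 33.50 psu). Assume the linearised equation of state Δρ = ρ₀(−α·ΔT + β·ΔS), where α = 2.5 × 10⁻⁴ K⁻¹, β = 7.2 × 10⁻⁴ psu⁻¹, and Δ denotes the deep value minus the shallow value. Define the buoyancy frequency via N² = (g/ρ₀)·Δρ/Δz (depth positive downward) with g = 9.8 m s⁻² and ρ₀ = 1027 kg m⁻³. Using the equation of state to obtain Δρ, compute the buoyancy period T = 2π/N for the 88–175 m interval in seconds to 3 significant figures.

599 s

ΔT = -5.6 K, ΔS = -0.59 psu (deep − shallow).
Δρ/ρ₀ = −αΔT + βΔS = 1.40 × 10⁻³ − 4.248 × 10⁻⁴ = 9.752 × 10⁻⁴, so Δρ ≈ 1.002 kg m⁻³.
N² = (g/ρ₀)·Δρ/Δz = g·(Δρ/ρ₀)/Δz = 9.8 × 9.752 × 10⁻⁴ / 87 = 1.0985 × 10⁻⁴ s⁻².
N = √(1.0985 × 10⁻⁴) = 0.010481 rad s⁻¹ → T = 2π/N = 599.48 s ≈ 599 s.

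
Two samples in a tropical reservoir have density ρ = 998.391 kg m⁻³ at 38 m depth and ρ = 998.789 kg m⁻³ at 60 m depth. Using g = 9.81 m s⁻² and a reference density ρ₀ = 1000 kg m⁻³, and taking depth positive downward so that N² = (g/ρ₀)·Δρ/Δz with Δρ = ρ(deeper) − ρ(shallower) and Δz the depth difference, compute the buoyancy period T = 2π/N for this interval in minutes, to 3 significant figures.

7.86 min

Δρ = 998.789 − 998.391 = 0.398 kg m⁻³ over Δz = 60 − 38 = 22 m.
N² = (9.81/1000) × (0.398/22) = 1.7747 × 10⁻⁴ s⁻².
N = √(1.7747 × 10⁻⁴) = 0.013322 rad s⁻¹, so T = 2π/N = 471.64 s = 7.8607 min ≈ 7.86 min.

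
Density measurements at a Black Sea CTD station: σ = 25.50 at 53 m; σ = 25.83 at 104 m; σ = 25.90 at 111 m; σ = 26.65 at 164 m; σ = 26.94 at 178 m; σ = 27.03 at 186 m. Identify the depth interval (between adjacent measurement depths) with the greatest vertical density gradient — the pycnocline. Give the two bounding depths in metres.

164–178 m

Compute the density gradient over each adjacent pair:
  53–104 m: Δρ/Δz = 0.33/51 = 6.5 × 10⁻³ kg m⁻⁴
  104–111 m: Δρ/Δz = 0.07/7 = 0.010 kg m⁻⁴
  111–164 m: Δρ/Δz = 0.75/53 = 0.014 kg m⁻⁴
  164–178 m: Δρ/Δz = 0.29/14 = 0.021 kg m⁻⁴
  178–186 m: Δρ/Δz = 0.09/8 = 0.011 kg m⁻⁴
The largest gradient is in the 164–178 m interval — the pycnocline.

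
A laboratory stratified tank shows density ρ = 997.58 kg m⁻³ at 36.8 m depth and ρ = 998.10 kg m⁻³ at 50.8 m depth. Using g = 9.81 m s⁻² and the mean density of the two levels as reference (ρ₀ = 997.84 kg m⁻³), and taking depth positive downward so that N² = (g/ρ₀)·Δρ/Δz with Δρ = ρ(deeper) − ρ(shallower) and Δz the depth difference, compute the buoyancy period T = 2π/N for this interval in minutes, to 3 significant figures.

Δρ = 998.10 − 997.58 = 0.52 kg m⁻³ over Δz = 50.8 − 36.8 = 14 m.
N² = (9.81/997.84) × (0.52/14) = 3.6516 × 10⁻⁴ s⁻².
N = √(3.6516 × 10⁻⁴) = 0.019109 rad s⁻¹, so T = 2π/N = 328.81 s = 5.4802 min ≈ 5.48 min.
N² > 0, so the interval is statically stable.

5.48 min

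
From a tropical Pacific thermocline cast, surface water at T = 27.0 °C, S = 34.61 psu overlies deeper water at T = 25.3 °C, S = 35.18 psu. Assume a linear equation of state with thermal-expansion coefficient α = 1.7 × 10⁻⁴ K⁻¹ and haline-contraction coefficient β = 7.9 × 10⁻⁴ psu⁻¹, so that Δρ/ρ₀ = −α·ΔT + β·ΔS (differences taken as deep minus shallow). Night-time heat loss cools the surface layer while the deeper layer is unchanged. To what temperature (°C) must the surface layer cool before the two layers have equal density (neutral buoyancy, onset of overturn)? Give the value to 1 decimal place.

22.7 °C

Neutral buoyancy requires Δρ = 0, i.e. −α(T_deep − T_surf′) + β(S_deep − S_surf) = 0.
T_surf′ = T_deep − (β/α)·ΔS = 25.3 − (7.9 × 10⁻⁴/1.7 × 10⁻⁴)·(+0.57) = 22.651 °C.
Cooling required: 27.0 − (22.651) = 4.349 °C.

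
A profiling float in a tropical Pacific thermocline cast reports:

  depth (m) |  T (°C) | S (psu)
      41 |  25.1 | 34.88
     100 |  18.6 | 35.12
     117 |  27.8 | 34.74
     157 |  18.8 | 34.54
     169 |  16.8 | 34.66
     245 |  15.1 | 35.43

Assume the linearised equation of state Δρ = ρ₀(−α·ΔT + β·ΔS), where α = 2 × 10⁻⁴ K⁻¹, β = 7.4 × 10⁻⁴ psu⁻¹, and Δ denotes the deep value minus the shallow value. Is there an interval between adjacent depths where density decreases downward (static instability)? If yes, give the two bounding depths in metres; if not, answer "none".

Evaluate Δρ/ρ₀ = −αΔT + βΔS across each adjacent pair:
  41–100 m: −αΔT+βΔS = −(2 × 10⁻⁴)(-6.5)+(7.4 × 10⁻⁴)(+0.24) = 1.5 × 10⁻³ → stable
  100–117 m: −αΔT+βΔS = −(2 × 10⁻⁴)(+9.2)+(7.4 × 10⁻⁴)(-0.38) = -2.1 × 10⁻³ → UNSTABLE
  117–157 m: −αΔT+βΔS = −(2 × 10⁻⁴)(-9.0)+(7.4 × 10⁻⁴)(-0.20) = 1.7 × 10⁻³ → stable
  157–169 m: −αΔT+βΔS = −(2 × 10⁻⁴)(-2.0)+(7.4 × 10⁻⁴)(+0.12) = 4.9 × 10⁻⁴ → stable
  169–245 m: −αΔT+βΔS = −(2 × 10⁻⁴)(-1.7)+(7.4 × 10⁻⁴)(+0.77) = 9.1 × 10⁻⁴ → stable
The 100–117 m interval has Δρ < 0: lighter water underlies denser water.

100–117 m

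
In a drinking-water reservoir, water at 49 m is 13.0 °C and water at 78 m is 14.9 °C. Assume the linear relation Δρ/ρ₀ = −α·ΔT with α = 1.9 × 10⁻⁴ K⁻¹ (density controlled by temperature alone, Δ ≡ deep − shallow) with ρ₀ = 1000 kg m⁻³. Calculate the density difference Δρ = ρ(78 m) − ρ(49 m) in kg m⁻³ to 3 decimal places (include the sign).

ΔT = +1.9 K, Δρ/ρ₀ = −αΔT = -3.61 × 10⁻⁴.
Δρ = 1000 × (-3.61 × 10⁻⁴) = -0.361 kg m⁻³.
Negative Δρ: lighter below, statically unstable.

-0.361 kg m⁻³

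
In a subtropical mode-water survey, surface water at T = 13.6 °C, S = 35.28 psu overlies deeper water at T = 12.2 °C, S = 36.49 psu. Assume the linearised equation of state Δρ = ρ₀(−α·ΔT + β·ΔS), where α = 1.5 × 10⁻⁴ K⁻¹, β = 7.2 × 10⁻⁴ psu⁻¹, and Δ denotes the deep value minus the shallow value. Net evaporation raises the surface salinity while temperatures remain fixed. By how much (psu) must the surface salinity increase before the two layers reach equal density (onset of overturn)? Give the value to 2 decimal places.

Neutral buoyancy requires −α(T_deep − T_surf) + β(S_deep − S_surf′) = 0.
S_surf′ = S_deep − (α/β)·ΔT = 36.49 − (1.5 × 10⁻⁴/7.2 × 10⁻⁴)·(-1.4) = 36.7817 psu.
Increase required: 36.7817 − 35.28 = 1.5017 psu.

1.50 psu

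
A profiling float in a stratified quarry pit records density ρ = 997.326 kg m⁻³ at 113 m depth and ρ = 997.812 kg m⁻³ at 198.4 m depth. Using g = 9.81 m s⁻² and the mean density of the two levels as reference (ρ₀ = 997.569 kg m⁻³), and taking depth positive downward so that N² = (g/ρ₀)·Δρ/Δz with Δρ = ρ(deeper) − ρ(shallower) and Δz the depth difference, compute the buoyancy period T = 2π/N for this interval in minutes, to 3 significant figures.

Δρ = 997.812 − 997.326 = 0.486 kg m⁻³ over Δz = 198.4 − 113 = 85.4 m.
N² = (9.81/997.569) × (0.486/85.4) = 5.5963 × 10⁻⁵ s⁻².
N = √(5.5963 × 10⁻⁵) = 7.4808 × 10⁻³ rad s⁻¹, so T = 2π/N = 839.91 s = 13.998 min ≈ 14.0 min.

14.0 min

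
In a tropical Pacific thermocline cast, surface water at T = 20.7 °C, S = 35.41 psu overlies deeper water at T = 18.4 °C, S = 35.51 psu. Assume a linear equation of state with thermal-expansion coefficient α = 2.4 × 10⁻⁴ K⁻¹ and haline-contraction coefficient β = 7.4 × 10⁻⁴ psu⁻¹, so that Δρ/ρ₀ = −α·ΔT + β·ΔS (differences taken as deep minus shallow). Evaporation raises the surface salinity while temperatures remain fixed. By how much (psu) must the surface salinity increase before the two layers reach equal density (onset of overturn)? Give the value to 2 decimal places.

Neutral buoyancy requires −α(T_deep − T_surf) + β(S_deep − S_surf′) = 0.
S_surf′ = S_deep − (α/β)·ΔT = 35.51 − (2.4 × 10⁻⁴/7.4 × 10⁻⁴)·(-2.3) = 36.2559 psu.
Increase required: 36.2559 − 35.41 = 0.8459 psu.

0.85 psu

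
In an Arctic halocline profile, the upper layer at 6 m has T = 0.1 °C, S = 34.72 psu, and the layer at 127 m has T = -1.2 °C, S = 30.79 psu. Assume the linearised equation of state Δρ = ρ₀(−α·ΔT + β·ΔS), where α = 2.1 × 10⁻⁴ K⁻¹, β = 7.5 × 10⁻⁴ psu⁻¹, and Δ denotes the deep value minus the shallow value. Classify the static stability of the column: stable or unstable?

ΔT = -1.2 − 0.1 = -1.3 K and ΔS = 30.79 − 34.72 = -3.93 psu (deep − shallow).
−αΔT = 2.73 × 10⁻⁴; βΔS = -2.9475 × 10⁻³; sum Δρ/ρ₀ = -2.6745 × 10⁻³.
Δρ/ρ₀ < 0, so Δρ < 0: deeper water is lighter → statically unstable; the column would overturn.

unstable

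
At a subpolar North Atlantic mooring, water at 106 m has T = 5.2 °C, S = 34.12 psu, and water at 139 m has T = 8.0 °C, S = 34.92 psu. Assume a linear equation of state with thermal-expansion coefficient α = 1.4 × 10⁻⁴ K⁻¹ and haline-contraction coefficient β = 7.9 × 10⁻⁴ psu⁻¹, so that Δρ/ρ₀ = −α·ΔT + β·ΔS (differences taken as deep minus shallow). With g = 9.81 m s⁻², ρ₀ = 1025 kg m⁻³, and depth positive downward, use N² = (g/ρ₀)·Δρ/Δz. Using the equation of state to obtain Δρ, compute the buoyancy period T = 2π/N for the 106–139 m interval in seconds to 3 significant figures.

ΔT = +2.8 K, ΔS = +0.80 psu (deep − shallow).
Δρ/ρ₀ = −αΔT + βΔS = -3.92 × 10⁻⁴ + 6.32 × 10⁻⁴ = 2.40 × 10⁻⁴, so Δρ ≈ 0.2460 kg m⁻³.
N² = (g/ρ₀)·Δρ/Δz = g·(Δρ/ρ₀)/Δz = 9.81 × 2.40 × 10⁻⁴ / 33 = 7.1345 × 10⁻⁵ s⁻².
N = √(7.1345 × 10⁻⁵) = 8.4466 × 10⁻³ rad s⁻¹ → T = 2π/N = 743.87 s ≈ 744 s.

744 s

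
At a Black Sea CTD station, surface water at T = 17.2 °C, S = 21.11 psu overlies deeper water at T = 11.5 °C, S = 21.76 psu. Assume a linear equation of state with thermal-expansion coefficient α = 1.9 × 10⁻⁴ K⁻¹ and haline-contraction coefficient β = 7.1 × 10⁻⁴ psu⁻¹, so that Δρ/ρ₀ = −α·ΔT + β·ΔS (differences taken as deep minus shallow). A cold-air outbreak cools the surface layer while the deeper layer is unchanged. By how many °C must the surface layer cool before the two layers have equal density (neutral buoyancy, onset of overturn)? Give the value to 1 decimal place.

8.1 °C

Neutral buoyancy requires Δρ = 0, i.e. −α(T_deep − T_surf′) + β(S_deep − S_surf) = 0.
T_surf′ = T_deep − (β/α)·ΔS = 11.5 − (7.1 × 10⁻⁴/1.9 × 10⁻⁴)·(+0.65) = 9.071 °C.
Cooling required: 17.2 − (9.071) = 8.129 °C.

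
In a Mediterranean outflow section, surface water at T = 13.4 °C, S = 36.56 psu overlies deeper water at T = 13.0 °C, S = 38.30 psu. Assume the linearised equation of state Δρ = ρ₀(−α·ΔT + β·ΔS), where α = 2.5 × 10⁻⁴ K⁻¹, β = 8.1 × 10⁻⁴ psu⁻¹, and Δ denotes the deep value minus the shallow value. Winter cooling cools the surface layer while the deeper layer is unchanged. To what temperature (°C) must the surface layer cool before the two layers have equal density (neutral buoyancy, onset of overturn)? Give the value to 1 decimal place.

7.4 °C

Neutral buoyancy requires Δρ = 0, i.e. −α(T_deep − T_surf′) + β(S_deep − S_surf) = 0.
T_surf′ = T_deep − (β/α)·ΔS = 13.0 − (8.1 × 10⁻⁴/2.5 × 10⁻⁴)·(+1.74) = 7.362 °C.
Cooling required: 13.4 − (7.362) = 6.038 °C.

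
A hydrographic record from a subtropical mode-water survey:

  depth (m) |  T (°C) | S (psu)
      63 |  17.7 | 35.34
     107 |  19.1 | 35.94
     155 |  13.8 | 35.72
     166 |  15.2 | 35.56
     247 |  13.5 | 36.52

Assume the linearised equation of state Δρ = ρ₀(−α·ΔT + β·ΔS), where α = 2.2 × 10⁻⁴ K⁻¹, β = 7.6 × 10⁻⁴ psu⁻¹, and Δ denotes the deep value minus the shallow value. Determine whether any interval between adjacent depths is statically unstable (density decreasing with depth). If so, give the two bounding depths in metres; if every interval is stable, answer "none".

Evaluate Δρ/ρ₀ = −αΔT + βΔS across each adjacent pair:
  63–107 m: −αΔT+βΔS = −(2.2 × 10⁻⁴)(+1.4)+(7.6 × 10⁻⁴)(+0.60) = 1.5 × 10⁻⁴ → stable
  107–155 m: −αΔT+βΔS = −(2.2 × 10⁻⁴)(-5.3)+(7.6 × 10⁻⁴)(-0.22) = 1.0 × 10⁻³ → stable
  155–166 m: −αΔT+βΔS = −(2.2 × 10⁻⁴)(+1.4)+(7.6 × 10⁻⁴)(-0.16) = -4.3 × 10⁻⁴ → UNSTABLE
  166–247 m: −αΔT+βΔS = −(2.2 × 10⁻⁴)(-1.7)+(7.6 × 10⁻⁴)(+0.96) = 1.1 × 10⁻³ → stable
The 155–166 m interval has Δρ < 0: lighter water underlies denser water.

155–166 m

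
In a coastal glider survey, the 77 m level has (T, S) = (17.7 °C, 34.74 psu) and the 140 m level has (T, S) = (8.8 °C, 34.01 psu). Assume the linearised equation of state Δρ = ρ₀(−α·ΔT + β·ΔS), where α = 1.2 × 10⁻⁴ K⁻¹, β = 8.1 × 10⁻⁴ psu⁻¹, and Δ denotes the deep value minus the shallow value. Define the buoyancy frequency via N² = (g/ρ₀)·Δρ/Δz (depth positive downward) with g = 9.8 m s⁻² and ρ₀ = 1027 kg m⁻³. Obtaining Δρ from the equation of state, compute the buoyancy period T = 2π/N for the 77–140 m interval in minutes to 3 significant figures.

ΔT = -8.9 K, ΔS = -0.73 psu (deep − shallow).
Δρ/ρ₀ = −αΔT + βΔS = 1.068 × 10⁻³ − 5.913 × 10⁻⁴ = 4.767 × 10⁻⁴, so Δρ ≈ 0.4896 kg m⁻³.
N² = (g/ρ₀)·Δρ/Δz = g·(Δρ/ρ₀)/Δz = 9.8 × 4.767 × 10⁻⁴ / 63 = 7.4153 × 10⁻⁵ s⁻².
N = √(7.4153 × 10⁻⁵) = 8.6112 × 10⁻³ rad s⁻¹ → T = 2π/N = 729.65 s = 12.161 min ≈ 12.2 min.

12.2 min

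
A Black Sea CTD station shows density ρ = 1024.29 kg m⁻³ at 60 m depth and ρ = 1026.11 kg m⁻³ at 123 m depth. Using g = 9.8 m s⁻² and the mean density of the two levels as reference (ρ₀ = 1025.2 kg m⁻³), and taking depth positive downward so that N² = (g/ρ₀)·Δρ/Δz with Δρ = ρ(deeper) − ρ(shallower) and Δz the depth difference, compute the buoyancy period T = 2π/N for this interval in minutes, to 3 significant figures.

6.30 min

Δρ = 1026.11 − 1024.29 = 1.82 kg m⁻³ over Δz = 123 − 60 = 63 m.
N² = (9.8/1025.2) × (1.82/63) = 2.7615 × 10⁻⁴ s⁻².
N = √(2.7615 × 10⁻⁴) = 0.016618 rad s⁻¹, so T = 2π/N = 378.10 s = 6.3017 min ≈ 6.30 min.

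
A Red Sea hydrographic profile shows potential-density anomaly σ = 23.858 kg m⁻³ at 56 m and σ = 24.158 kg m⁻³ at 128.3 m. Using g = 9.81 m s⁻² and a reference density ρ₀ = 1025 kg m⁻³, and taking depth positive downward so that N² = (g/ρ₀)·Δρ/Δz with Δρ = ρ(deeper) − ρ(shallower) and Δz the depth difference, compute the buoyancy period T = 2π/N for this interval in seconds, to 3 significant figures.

997 s

Δρ = 1024.158 − 1023.858 = 0.300 kg m⁻³ over Δz = 128.3 − 56 = 72.3 m.
N² = (9.81/1025) × (0.300/72.3) = 3.9713 × 10⁻⁵ s⁻².
N = √(3.9713 × 10⁻⁵) = 6.3018 × 10⁻³ rad s⁻¹, so T = 2π/N = 997.05 s ≈ 997 s.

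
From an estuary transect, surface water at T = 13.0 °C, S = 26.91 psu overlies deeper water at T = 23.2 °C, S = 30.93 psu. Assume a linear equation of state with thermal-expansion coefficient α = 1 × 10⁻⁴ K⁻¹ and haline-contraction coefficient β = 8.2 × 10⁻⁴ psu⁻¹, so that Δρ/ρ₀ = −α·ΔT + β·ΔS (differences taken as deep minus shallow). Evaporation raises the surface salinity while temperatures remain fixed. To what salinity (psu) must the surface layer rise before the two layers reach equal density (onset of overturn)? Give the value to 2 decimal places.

29.69 psu

Neutral buoyancy requires −α(T_deep − T_surf) + β(S_deep − S_surf′) = 0.
S_surf′ = S_deep − (α/β)·ΔT = 30.93 − (1 × 10⁻⁴/8.2 × 10⁻⁴)·(+10.2) = 29.6861 psu.
Increase required: 29.6861 − 26.91 = 2.7761 psu.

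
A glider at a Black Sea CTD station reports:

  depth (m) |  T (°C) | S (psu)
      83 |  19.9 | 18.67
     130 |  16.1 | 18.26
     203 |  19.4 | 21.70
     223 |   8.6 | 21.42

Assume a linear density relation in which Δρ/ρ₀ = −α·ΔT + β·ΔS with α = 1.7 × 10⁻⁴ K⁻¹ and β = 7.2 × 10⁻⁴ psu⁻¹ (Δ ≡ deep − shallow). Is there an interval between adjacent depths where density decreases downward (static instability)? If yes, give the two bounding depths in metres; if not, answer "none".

Evaluate Δρ/ρ₀ = −αΔT + βΔS across each adjacent pair:
  83–130 m: −αΔT+βΔS = −(1.7 × 10⁻⁴)(-3.8)+(7.2 × 10⁻⁴)(-0.41) = 3.5 × 10⁻⁴ → stable
  130–203 m: −αΔT+βΔS = −(1.7 × 10⁻⁴)(+3.3)+(7.2 × 10⁻⁴)(+3.44) = 1.9 × 10⁻³ → stable
  203–223 m: −αΔT+βΔS = −(1.7 × 10⁻⁴)(-10.8)+(7.2 × 10⁻⁴)(-0.28) = 1.6 × 10⁻³ → stable
Every interval has Δρ > 0: the column is stably stratified throughout.

none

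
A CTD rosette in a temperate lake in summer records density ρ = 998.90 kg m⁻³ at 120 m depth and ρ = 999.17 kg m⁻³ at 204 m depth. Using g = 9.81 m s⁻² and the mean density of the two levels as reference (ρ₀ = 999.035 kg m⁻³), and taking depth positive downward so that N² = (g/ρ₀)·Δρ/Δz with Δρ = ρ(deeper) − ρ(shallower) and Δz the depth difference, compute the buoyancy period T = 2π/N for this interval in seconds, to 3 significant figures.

Δρ = 999.17 − 998.90 = 0.27 kg m⁻³ over Δz = 204 − 120 = 84 m.
N² = (9.81/999.035) × (0.27/84) = 3.1563 × 10⁻⁵ s⁻².
N = √(3.1563 × 10⁻⁵) = 5.6181 × 10⁻³ rad s⁻¹, so T = 2π/N = 1.1184 × 10³ s ≈ 1.12 × 10³ s.

1.12 × 10³ s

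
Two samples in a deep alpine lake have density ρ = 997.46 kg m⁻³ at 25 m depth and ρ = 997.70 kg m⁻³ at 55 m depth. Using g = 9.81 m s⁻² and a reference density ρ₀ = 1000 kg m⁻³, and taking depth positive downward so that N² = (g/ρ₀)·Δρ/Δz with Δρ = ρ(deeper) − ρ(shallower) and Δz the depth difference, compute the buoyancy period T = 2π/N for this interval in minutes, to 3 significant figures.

11.8 min

Δρ = 997.70 − 997.46 = 0.24 kg m⁻³ over Δz = 55 − 25 = 30 m.
N² = (9.81/1000) × (0.24/30) = 7.8480 × 10⁻⁵ s⁻².
N = √(7.8480 × 10⁻⁵) = 8.8589 × 10⁻³ rad s⁻¹, so T = 2π/N = 709.25 s = 11.821 min ≈ 11.8 min.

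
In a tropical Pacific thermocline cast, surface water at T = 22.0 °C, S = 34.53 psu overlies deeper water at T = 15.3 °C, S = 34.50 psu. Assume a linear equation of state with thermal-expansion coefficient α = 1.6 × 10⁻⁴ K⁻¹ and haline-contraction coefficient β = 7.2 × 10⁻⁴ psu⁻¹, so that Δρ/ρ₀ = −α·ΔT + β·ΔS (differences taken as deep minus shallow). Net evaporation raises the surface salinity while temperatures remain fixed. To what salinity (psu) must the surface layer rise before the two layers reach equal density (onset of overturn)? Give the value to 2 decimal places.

Neutral buoyancy requires −α(T_deep − T_surf) + β(S_deep − S_surf′) = 0.
S_surf′ = S_deep − (α/β)·ΔT = 34.50 − (1.6 × 10⁻⁴/7.2 × 10⁻⁴)·(-6.7) = 35.9889 psu.
Increase required: 35.9889 − 34.53 = 1.4589 psu.

35.99 psu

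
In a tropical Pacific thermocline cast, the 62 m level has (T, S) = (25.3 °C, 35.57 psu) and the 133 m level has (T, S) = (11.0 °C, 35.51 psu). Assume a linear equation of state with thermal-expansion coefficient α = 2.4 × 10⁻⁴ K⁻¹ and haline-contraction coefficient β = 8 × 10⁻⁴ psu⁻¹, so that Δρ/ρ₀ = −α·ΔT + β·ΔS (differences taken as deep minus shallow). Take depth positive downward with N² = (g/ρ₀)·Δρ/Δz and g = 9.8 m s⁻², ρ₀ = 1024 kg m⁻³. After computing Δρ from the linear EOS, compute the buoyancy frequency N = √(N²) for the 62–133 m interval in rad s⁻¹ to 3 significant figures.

ΔT = -14.3 K, ΔS = -0.06 psu (deep − shallow).
Δρ/ρ₀ = −αΔT + βΔS = 3.432 × 10⁻³ − 4.80 × 10⁻⁵ = 3.384 × 10⁻³, so Δρ ≈ 3.465 kg m⁻³.
N² = (g/ρ₀)·Δρ/Δz = g·(Δρ/ρ₀)/Δz = 9.8 × 3.384 × 10⁻³ / 71 = 4.6709 × 10⁻⁴ s⁻².
N = √(4.6709 × 10⁻⁴) = 0.021612 rad s⁻¹ ≈ 0.0216 rad s⁻¹.

0.0216 rad s⁻¹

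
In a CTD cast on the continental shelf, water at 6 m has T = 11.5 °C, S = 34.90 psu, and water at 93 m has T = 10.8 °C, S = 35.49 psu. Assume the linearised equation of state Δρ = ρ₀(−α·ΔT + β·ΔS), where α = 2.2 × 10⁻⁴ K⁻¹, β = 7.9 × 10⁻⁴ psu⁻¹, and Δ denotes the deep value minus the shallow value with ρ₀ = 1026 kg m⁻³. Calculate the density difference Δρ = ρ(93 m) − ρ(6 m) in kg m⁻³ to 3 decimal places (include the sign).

ΔT = -0.7 K, ΔS = +0.59 psu (deep − shallow).
Δρ/ρ₀ = −(2.2 × 10⁻⁴)(-0.7) + (7.9 × 10⁻⁴)(+0.59) = 6.201 × 10⁻⁴.
Δρ = 1026 × (6.201 × 10⁻⁴) = +0.636 kg m⁻³.
Positive Δρ: denser below, stable.

+0.636 kg m⁻³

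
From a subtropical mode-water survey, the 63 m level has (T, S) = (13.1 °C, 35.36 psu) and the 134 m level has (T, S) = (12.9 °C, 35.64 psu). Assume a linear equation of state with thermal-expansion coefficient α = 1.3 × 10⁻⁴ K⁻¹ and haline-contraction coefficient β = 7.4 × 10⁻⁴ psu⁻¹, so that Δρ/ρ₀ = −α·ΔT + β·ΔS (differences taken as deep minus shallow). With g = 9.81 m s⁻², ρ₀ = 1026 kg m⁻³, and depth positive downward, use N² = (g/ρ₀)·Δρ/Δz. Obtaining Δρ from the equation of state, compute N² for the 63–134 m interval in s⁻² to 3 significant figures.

3.22 × 10⁻⁵ s⁻²

ΔT = -0.2 K, ΔS = +0.28 psu (deep − shallow).
Δρ/ρ₀ = −αΔT + βΔS = 2.60 × 10⁻⁵ + 2.072 × 10⁻⁴ = 2.332 × 10⁻⁴, so Δρ ≈ 0.2393 kg m⁻³.
N² = (g/ρ₀)·Δρ/Δz = g·(Δρ/ρ₀)/Δz = 9.81 × 2.332 × 10⁻⁴ / 71 = 3.2221 × 10⁻⁵ s⁻² ≈ 3.22 × 10⁻⁵ s⁻².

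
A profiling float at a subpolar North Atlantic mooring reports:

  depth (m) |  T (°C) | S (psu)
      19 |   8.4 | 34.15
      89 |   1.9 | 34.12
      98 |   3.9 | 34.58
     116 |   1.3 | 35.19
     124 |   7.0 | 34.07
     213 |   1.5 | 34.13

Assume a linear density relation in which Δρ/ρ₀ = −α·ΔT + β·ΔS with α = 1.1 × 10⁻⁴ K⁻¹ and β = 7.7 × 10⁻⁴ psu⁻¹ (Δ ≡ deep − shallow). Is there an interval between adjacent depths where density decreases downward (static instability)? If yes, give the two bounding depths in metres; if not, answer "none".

Evaluate Δρ/ρ₀ = −αΔT + βΔS across each adjacent pair:
  19–89 m: −αΔT+βΔS = −(1.1 × 10⁻⁴)(-6.5)+(7.7 × 10⁻⁴)(-0.03) = 6.9 × 10⁻⁴ → stable
  89–98 m: −αΔT+βΔS = −(1.1 × 10⁻⁴)(+2.0)+(7.7 × 10⁻⁴)(+0.46) = 1.3 × 10⁻⁴ → stable
  98–116 m: −αΔT+βΔS = −(1.1 × 10⁻⁴)(-2.6)+(7.7 × 10⁻⁴)(+0.61) = 7.6 × 10⁻⁴ → stable
  116–124 m: −αΔT+βΔS = −(1.1 × 10⁻⁴)(+5.7)+(7.7 × 10⁻⁴)(-1.12) = -1.5 × 10⁻³ → UNSTABLE
  124–213 m: −αΔT+βΔS = −(1.1 × 10⁻⁴)(-5.5)+(7.7 × 10⁻⁴)(+0.06) = 6.5 × 10⁻⁴ → stable
The 116–124 m interval has Δρ < 0: lighter water underlies denser water.

116–124 m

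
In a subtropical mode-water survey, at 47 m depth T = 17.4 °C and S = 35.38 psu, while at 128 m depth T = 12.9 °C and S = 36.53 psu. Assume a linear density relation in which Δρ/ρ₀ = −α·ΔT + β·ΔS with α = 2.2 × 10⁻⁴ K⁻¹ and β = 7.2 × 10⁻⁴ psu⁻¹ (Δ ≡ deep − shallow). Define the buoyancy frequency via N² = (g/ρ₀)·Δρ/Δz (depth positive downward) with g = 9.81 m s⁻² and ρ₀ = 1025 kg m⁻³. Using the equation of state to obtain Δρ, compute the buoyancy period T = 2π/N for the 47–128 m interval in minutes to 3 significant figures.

ΔT = -4.5 K, ΔS = +1.15 psu (deep − shallow).
Δρ/ρ₀ = −αΔT + βΔS = 9.90 × 10⁻⁴ + 8.28 × 10⁻⁴ = 1.818 × 10⁻³, so Δρ ≈ 1.863 kg m⁻³.
N² = (g/ρ₀)·Δρ/Δz = g·(Δρ/ρ₀)/Δz = 9.81 × 1.818 × 10⁻³ / 81 = 2.2018 × 10⁻⁴ s⁻².
N = √(2.2018 × 10⁻⁴) = 0.014838 rad s⁻¹ → T = 2π/N = 423.45 s = 7.0575 min ≈ 7.06 min.

7.06 min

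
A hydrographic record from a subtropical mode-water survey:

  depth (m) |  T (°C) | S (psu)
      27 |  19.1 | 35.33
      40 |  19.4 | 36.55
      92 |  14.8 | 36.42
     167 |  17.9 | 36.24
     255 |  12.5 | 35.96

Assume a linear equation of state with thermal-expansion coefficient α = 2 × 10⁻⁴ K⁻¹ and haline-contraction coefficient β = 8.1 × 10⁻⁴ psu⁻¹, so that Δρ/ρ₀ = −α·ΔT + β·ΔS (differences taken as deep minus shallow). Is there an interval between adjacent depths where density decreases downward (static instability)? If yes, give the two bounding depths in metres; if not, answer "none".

Evaluate Δρ/ρ₀ = −αΔT + βΔS across each adjacent pair:
  27–40 m: −αΔT+βΔS = −(2 × 10⁻⁴)(+0.3)+(8.1 × 10⁻⁴)(+1.22) = 9.3 × 10⁻⁴ → stable
  40–92 m: −αΔT+βΔS = −(2 × 10⁻⁴)(-4.6)+(8.1 × 10⁻⁴)(-0.13) = 8.1 × 10⁻⁴ → stable
  92–167 m: −αΔT+βΔS = −(2 × 10⁻⁴)(+3.1)+(8.1 × 10⁻⁴)(-0.18) = -7.7 × 10⁻⁴ → UNSTABLE
  167–255 m: −αΔT+βΔS = −(2 × 10⁻⁴)(-5.4)+(8.1 × 10⁻⁴)(-0.28) = 8.5 × 10⁻⁴ → stable
The 92–167 m interval has Δρ < 0: lighter water underlies denser water.

92–167 m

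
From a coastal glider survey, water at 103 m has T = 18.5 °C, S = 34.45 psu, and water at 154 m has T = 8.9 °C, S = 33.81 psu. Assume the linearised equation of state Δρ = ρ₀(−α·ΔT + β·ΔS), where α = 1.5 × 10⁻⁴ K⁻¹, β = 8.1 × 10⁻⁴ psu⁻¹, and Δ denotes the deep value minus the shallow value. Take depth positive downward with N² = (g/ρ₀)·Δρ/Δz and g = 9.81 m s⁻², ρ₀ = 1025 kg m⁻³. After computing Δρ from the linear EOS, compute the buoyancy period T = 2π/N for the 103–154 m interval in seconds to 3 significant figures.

472 s

ΔT = -9.6 K, ΔS = -0.64 psu (deep − shallow).
Δρ/ρ₀ = −αΔT + βΔS = 1.44 × 10⁻³ − 5.184 × 10⁻⁴ = 9.216 × 10⁻⁴, so Δρ ≈ 0.9446 kg m⁻³.
N² = (g/ρ₀)·Δρ/Δz = g·(Δρ/ρ₀)/Δz = 9.81 × 9.216 × 10⁻⁴ / 51 = 1.7727 × 10⁻⁴ s⁻².
N = √(1.7727 × 10⁻⁴) = 0.013314 rad s⁻¹ → T = 2π/N = 471.92 s ≈ 472 s.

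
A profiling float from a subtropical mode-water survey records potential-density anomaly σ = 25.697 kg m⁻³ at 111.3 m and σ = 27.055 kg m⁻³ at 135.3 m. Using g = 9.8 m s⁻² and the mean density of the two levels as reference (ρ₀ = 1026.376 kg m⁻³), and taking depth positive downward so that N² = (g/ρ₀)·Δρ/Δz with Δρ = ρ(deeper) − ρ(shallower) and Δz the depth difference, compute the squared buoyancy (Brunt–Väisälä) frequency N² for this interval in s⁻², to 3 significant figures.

5.40 × 10⁻⁴ s⁻²

Δρ = 1027.055 − 1025.697 = 1.358 kg m⁻³ over Δz = 135.3 − 111.3 = 24 m.
N² = (9.8/1026.376) × (1.358/24) = 5.4027 × 10⁻⁴ s⁻² ≈ 5.40 × 10⁻⁴ s⁻².
A positive N² confirms static stability across the interval.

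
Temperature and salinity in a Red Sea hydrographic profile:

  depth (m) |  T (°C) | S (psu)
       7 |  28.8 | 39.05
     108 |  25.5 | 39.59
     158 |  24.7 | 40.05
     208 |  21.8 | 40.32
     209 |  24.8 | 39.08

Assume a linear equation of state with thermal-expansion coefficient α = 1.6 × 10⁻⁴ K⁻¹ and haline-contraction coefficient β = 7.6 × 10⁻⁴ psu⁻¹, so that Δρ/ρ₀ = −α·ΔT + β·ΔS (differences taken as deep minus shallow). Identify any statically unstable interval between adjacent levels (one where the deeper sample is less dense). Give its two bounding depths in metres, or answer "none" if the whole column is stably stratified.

Evaluate Δρ/ρ₀ = −αΔT + βΔS across each adjacent pair:
  7–108 m: −αΔT+βΔS = −(1.6 × 10⁻⁴)(-3.3)+(7.6 × 10⁻⁴)(+0.54) = 9.4 × 10⁻⁴ → stable
  108–158 m: −αΔT+βΔS = −(1.6 × 10⁻⁴)(-0.8)+(7.6 × 10⁻⁴)(+0.46) = 4.8 × 10⁻⁴ → stable
  158–208 m: −αΔT+βΔS = −(1.6 × 10⁻⁴)(-2.9)+(7.6 × 10⁻⁴)(+0.27) = 6.7 × 10⁻⁴ → stable
  208–209 m: −αΔT+βΔS = −(1.6 × 10⁻⁴)(+3.0)+(7.6 × 10⁻⁴)(-1.24) = -1.4 × 10⁻³ → UNSTABLE
The 208–209 m interval has Δρ < 0: lighter water underlies denser water.

208–209 m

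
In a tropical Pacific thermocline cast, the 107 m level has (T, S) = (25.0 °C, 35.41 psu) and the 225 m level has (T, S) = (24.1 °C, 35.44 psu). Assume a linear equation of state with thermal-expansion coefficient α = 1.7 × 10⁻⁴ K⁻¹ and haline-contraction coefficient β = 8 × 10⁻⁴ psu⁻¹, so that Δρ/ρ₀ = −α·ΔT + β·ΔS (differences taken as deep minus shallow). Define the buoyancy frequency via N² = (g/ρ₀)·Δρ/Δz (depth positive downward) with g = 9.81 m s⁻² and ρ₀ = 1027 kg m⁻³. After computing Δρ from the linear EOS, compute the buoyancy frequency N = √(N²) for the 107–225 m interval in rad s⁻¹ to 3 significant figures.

ΔT = -0.9 K, ΔS = +0.03 psu (deep − shallow).
Δρ/ρ₀ = −αΔT + βΔS = 1.53 × 10⁻⁴ + 2.40 × 10⁻⁵ = 1.77 × 10⁻⁴, so Δρ ≈ 0.1818 kg m⁻³.
N² = (g/ρ₀)·Δρ/Δz = g·(Δρ/ρ₀)/Δz = 9.81 × 1.77 × 10⁻⁴ / 118 = 1.4715 × 10⁻⁵ s⁻².
N = √(1.4715 × 10⁻⁵) = 3.8360 × 10⁻³ rad s⁻¹ ≈ 3.84 × 10⁻³ rad s⁻¹.

3.84 × 10⁻³ rad s⁻¹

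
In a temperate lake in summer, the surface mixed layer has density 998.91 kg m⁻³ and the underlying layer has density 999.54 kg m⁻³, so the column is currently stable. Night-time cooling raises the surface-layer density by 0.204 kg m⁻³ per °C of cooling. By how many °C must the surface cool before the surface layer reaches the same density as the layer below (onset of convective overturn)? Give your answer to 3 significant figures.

3.09 °C

Density deficit of the surface layer: 999.54 − 998.91 = 0.63 kg m⁻³.
Required change = 0.63 / 0.204 = 3.09 °C.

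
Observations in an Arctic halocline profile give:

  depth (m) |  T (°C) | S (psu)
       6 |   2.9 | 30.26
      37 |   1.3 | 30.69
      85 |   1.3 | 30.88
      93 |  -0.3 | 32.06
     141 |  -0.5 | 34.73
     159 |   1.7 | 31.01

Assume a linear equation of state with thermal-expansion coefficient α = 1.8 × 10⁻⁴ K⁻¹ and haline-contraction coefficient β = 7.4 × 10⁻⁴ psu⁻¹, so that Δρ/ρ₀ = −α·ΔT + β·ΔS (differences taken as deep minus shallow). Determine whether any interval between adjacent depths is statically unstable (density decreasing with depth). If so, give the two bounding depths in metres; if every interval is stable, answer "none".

Evaluate Δρ/ρ₀ = −αΔT + βΔS across each adjacent pair:
  6–37 m: −αΔT+βΔS = −(1.8 × 10⁻⁴)(-1.6)+(7.4 × 10⁻⁴)(+0.43) = 6.1 × 10⁻⁴ → stable
  37–85 m: −αΔT+βΔS = −(1.8 × 10⁻⁴)(+0.0)+(7.4 × 10⁻⁴)(+0.19) = 1.4 × 10⁻⁴ → stable
  85–93 m: −αΔT+βΔS = −(1.8 × 10⁻⁴)(-1.6)+(7.4 × 10⁻⁴)(+1.18) = 1.2 × 10⁻³ → stable
  93–141 m: −αΔT+βΔS = −(1.8 × 10⁻⁴)(-0.2)+(7.4 × 10⁻⁴)(+2.67) = 2.0 × 10⁻³ → stable
  141–159 m: −αΔT+βΔS = −(1.8 × 10⁻⁴)(+2.2)+(7.4 × 10⁻⁴)(-3.72) = -3.1 × 10⁻³ → UNSTABLE
The 141–159 m interval has Δρ < 0: lighter water underlies denser water.

141–159 m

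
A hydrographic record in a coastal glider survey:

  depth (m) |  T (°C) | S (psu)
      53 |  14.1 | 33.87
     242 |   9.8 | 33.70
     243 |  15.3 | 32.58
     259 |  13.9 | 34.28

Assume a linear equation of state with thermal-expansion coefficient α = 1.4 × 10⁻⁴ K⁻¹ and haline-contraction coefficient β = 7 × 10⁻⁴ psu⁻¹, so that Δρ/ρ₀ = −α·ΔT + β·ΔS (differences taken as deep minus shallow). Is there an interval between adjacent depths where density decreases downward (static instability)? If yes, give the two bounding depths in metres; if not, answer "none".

242–243 m

Evaluate Δρ/ρ₀ = −αΔT + βΔS across each adjacent pair:
  53–242 m: −αΔT+βΔS = −(1.4 × 10⁻⁴)(-4.3)+(7 × 10⁻⁴)(-0.17) = 4.8 × 10⁻⁴ → stable
  242–243 m: −αΔT+βΔS = −(1.4 × 10⁻⁴)(+5.5)+(7 × 10⁻⁴)(-1.12) = -1.6 × 10⁻³ → UNSTABLE
  243–259 m: −αΔT+βΔS = −(1.4 × 10⁻⁴)(-1.4)+(7 × 10⁻⁴)(+1.70) = 1.4 × 10⁻³ → stable
The 242–243 m interval has Δρ < 0: lighter water underlies denser water.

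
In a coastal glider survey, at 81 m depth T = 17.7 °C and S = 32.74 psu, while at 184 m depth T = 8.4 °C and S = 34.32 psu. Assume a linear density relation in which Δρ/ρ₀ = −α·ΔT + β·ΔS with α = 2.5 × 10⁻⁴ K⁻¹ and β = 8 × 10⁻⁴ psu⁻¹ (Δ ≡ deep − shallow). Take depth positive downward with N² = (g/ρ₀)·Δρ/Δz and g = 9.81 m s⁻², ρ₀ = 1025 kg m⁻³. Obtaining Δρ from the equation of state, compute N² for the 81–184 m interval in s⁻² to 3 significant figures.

ΔT = -9.3 K, ΔS = +1.58 psu (deep − shallow).
Δρ/ρ₀ = −αΔT + βΔS = 2.325 × 10⁻³ + 1.264 × 10⁻³ = 3.589 × 10⁻³, so Δρ ≈ 3.679 kg m⁻³.
N² = (g/ρ₀)·Δρ/Δz = g·(Δρ/ρ₀)/Δz = 9.81 × 3.589 × 10⁻³ / 103 = 3.4183 × 10⁻⁴ s⁻² ≈ 3.42 × 10⁻⁴ s⁻².

3.42 × 10⁻⁴ s⁻²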